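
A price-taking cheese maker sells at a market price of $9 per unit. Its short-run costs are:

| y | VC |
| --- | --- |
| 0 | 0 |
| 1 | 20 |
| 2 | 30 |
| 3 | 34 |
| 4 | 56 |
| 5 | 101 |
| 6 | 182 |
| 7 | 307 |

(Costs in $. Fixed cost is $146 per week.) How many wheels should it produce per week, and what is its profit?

y = 0 (shut down); profit = -$146

Compute π = P·y − TC at each output: y=0: -146; y=1: -157; y=2: -158; y=3: -153; y=4: -166; y=5: -202; y=6: -274; y=7: -390.
Profit is highest at y = 0. Equivalently, the lowest AVC in the table is 34/3 ≈ $11.33 at y = 3, and P = $9 falls below it — price never covers variable cost, so the firm shuts down and loses only its fixed cost.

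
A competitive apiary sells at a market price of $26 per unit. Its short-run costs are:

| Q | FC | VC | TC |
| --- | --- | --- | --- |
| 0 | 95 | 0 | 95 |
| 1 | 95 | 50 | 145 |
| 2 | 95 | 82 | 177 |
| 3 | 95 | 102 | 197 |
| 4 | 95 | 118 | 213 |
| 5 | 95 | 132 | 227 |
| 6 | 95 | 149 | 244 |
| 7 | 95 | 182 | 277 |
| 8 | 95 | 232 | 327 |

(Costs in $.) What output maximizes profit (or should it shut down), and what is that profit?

Q = 6; profit = -$88

Tabulate TR − TC: Q=0: -95; Q=1: -119; Q=2: -125; Q=3: -119; Q=4: -109; Q=5: -97; Q=6: -88; Q=7: -95; Q=8: -119.
Profit is maximized at Q = 6. AVC there is 149/6 = $24.83 ≤ P, so producing beats shutting down (which would give -$95).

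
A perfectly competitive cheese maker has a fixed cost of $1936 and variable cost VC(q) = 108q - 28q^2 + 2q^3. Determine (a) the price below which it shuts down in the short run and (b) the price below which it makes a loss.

Shutdown price = $10; break-even price = $218

Shutdown price = min AVC. AVC = 108 - 28q + 2q^2, with vertex at q = 7 and minimum $10.
ATC = 1936/q + 108 - 28q + 2q^2. Setting dATC/dq = −1936/q^2 − 28 + 4q = 0 gives q = 11 (since 4·11^3 − 28·11^2 = 1936).
min ATC = 1936/11 + 108 − 28·11 + 2·11^2 = $218. That is the break-even price.
For $10 ≤ P < $218 the firm produces at a loss; below $10 it shuts down.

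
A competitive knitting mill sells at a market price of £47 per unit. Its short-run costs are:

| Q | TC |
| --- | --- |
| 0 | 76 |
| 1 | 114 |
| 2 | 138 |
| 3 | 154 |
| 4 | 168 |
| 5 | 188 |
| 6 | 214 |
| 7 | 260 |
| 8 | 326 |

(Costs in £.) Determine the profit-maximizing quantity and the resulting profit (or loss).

Profit at each row (π = 47Q − TC): Q=0: -76; Q=1: -67; Q=2: -44; Q=3: -13; Q=4: 20; Q=5: 47; Q=6: 68; Q=7: 69; Q=8: 50.
Profit is maximized at Q = 7. AVC there is 184/7 = £26.29 ≤ P, so producing beats shutting down (which would give -£76).

Q = 7; profit = £69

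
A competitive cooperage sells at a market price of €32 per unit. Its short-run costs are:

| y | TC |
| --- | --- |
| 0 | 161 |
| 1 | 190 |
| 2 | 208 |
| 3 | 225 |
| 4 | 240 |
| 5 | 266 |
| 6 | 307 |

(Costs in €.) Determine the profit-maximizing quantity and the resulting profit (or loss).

y = 5; profit = -€106

Profit at each row (π = 32y − TC): y=0: -161; y=1: -158; y=2: -144; y=3: -129; y=4: -112; y=5: -106; y=6: -115.
Profit is maximized at y = 5. AVC there is 105/5 = €21 ≤ P, so producing beats shutting down (which would give -€161).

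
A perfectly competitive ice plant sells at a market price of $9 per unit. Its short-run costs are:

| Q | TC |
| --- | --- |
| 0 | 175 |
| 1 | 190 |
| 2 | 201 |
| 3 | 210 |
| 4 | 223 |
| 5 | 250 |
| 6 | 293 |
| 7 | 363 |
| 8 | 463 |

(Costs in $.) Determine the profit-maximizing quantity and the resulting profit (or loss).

Compute π = P·Q − TC at each output: Q=0: -175; Q=1: -181; Q=2: -183; Q=3: -183; Q=4: -187; Q=5: -205; Q=6: -239; Q=7: -300; Q=8: -391.
Profit is highest at Q = 0. Equivalently, the lowest AVC in the table is 35/3 ≈ $11.67 at Q = 3, and P = $9 falls below it — price never covers variable cost, so the firm shuts down and loses only its fixed cost.

Q = 0 (shut down); profit = -$175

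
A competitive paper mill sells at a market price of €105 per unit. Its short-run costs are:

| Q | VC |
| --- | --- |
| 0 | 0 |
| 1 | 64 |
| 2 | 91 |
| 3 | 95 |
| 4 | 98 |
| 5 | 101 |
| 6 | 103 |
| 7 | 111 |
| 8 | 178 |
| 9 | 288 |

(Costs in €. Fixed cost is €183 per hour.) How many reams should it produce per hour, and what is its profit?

Tabulate TR − TC: Q=0: -183; Q=1: -142; Q=2: -64; Q=3: 37; Q=4: 139; Q=5: 241; Q=6: 344; Q=7: 441; Q=8: 479; Q=9: 474.
Profit is maximized at Q = 8. AVC there is 178/8 = €22.25 ≤ P, so producing beats shutting down (which would give -€183).

Q = 8; profit = €479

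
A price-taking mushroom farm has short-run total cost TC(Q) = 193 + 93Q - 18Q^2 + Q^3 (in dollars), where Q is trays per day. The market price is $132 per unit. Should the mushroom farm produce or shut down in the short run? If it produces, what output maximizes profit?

Produce at Q = 13

Strip out fixed cost: VC = 93Q - 18Q^2 + Q^3. Then AVC = 93 - 18Q + Q^2 and MC = 93 - 36Q + 3Q^2.
AVC is minimized where dAVC/dQ = -18 + 2Q = 0, at Q = 9; min AVC = 93 - 18·9 + 9^2 = $12.
Since P = $132 ≥ min AVC = $12, price covers variable cost and the firm should produce.
Solving P = MC: -39 - 36Q + 3Q^2 = 0 ⇒ Q = -1 or 13. On the upward-sloping branch, Q* = 13.
Check: AVC at Q = 13 is $28 ≤ P, so revenue covers variable cost.
Profit = P·Q − TC = 132·13 − 557 = $1159.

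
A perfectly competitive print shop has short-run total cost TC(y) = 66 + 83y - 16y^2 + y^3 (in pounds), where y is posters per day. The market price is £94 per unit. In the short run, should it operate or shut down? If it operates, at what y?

Variable cost is VC = 83y - 16y^2 + y^3, so AVC = VC/y = 83 - 16y + y^2 and MC = dTC/dy = 83 - 32y + 3y^2.
AVC is minimized where dAVC/dy = -16 + 2y = 0, at y = 8; min AVC = 83 - 16·8 + 8^2 = £19.
P = £94 exceeds min AVC = £19, so the firm stays open.
Set P = MC: 94 = 83 - 32y + 3y^2 → -11 - 32y + 3y^2 = 0. The roots are y = -1/3 and y = 11; the profit-maximizing output is on the rising part of MC, so y* = 11.
Check: AVC at y = 11 is £28 ≤ P, so revenue covers variable cost.
Profit = P·y − TC = 94·11 − 374 = £660.

Produce at y = 11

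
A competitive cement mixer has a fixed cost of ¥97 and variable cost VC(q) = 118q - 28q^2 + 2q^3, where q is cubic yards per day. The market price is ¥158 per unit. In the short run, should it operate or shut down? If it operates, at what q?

Produce at q = 10

Variable cost is VC = 118q - 28q^2 + 2q^3, so AVC = VC/q = 118 - 28q + 2q^2 and MC = dTC/dq = 118 - 56q + 6q^2.
AVC hits its minimum where MC = AVC, at q = 7, giving min AVC = 118 - 28·7 + 2·7^2 = ¥20.
Since P = ¥158 ≥ min AVC = ¥20, price covers variable cost and the firm should produce.
P = MC gives -40 - 56q + 6q^2 = 0, with roots -2/3 and 10. Take the larger (rising MC): q* = 10.
Check: AVC at q = 10 is ¥38 ≤ P, so revenue covers variable cost.
Profit = P·q − TC = 158·10 − 477 = ¥1103.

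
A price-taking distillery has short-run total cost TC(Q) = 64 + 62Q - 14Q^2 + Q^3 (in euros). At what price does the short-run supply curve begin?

Short-run supply begins at min AVC. From VC = 62Q - 14Q^2 + Q^3, AVC = 62 - 14Q + Q^2.
dAVC/dQ = -14 + 2Q = 0 gives Q = 7. min AVC = 62 - 14·7 + 7^2 = 13.
So the shutdown price is €13.

€13 per unit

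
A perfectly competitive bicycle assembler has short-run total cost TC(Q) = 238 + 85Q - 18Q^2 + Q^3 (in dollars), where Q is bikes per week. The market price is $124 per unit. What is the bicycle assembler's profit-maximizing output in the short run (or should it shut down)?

Produce at Q = 13

From TC, MC = TC'(Q) = 85 - 36Q + 3Q^2 and AVC = VC/Q = 85 - 18Q + Q^2.
AVC hits its minimum where MC = AVC, at Q = 9, giving min AVC = 85 - 18·9 + 9^2 = $4.
Because $124 ≥ $4, revenue can cover variable cost; the firm operates.
P = MC gives -39 - 36Q + 3Q^2 = 0, with roots -1 and 13. Take the larger (rising MC): Q* = 13.
Check: AVC at Q = 13 is $20 ≤ P, so revenue covers variable cost.
Profit = P·Q − TC = 124·13 − 498 = $1114.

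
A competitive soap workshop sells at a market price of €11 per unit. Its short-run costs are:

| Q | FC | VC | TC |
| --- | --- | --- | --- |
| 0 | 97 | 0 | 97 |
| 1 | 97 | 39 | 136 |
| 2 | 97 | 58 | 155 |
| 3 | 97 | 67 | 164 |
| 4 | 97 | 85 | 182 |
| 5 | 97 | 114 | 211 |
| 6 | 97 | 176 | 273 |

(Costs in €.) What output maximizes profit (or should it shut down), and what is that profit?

Q = 0 (shut down); profit = -€97

Profit at each row (π = 11Q − TC): Q=0: -97; Q=1: -125; Q=2: -133; Q=3: -131; Q=4: -138; Q=5: -156; Q=6: -207.
Profit is highest at Q = 0. Equivalently, the lowest AVC in the table is 85/4 ≈ €21.25 at Q = 4, and P = €11 falls below it — price never covers variable cost, so the firm shuts down and loses only its fixed cost.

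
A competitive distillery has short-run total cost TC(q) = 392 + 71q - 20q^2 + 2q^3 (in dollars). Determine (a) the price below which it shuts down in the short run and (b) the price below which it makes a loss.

Shutdown price = $21; break-even price = $85

Shutdown price = min AVC. AVC = 71 - 20q + 2q^2, with vertex at q = 5 and minimum $21.
ATC = 392/q + 71 - 20q + 2q^2. Setting dATC/dq = −392/q^2 − 20 + 4q = 0 gives q = 7 (since 4·7^3 − 20·7^2 = 392).
min ATC = 392/7 + 71 − 20·7 + 2·7^2 = $85. That is the break-even price.
Between these two prices the firm operates at a loss; above $85 it earns a profit.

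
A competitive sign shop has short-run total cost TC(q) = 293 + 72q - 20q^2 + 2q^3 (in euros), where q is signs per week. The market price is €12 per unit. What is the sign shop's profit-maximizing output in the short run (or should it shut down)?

Shut down

From TC, MC = TC'(q) = 72 - 40q + 6q^2 and AVC = VC/q = 72 - 20q + 2q^2.
AVC hits its minimum where MC = AVC, at q = 5, giving min AVC = 72 - 20·5 + 2·5^2 = €22.
P = €12 lies below min AVC = €22; no output level covers variable cost.
The firm minimizes its loss by shutting down and losing only its fixed cost of €293.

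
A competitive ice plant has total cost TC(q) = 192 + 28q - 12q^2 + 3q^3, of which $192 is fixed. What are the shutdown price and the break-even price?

AVC = 28 - 12q + 3q^2; minimized at q = 2, giving min AVC = $16. That is the shutdown price.
ATC = 192/q + 28 - 12q + 3q^2. Setting dATC/dq = −192/q^2 − 12 + 6q = 0 gives q = 4 (since 6·4^3 − 12·4^2 = 192).
min ATC = 192/4 + 28 − 12·4 + 3·4^2 = $76. That is the break-even price.
For $16 ≤ P < $76 the firm produces at a loss; below $16 it shuts down.

Shutdown price = $16; break-even price = $76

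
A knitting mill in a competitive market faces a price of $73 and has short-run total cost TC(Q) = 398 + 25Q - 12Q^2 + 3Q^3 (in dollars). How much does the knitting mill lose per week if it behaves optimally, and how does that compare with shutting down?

Profit = -$206 at Q = 4

AVC = 25 - 12Q + 3Q^2; min AVC = $13 at Q = 2. Since P = $73 ≥ min AVC, the firm produces.
MC = 25 - 24Q + 9Q^2. Setting P = MC and taking the root on the rising branch gives Q* = 4.
TR = 73·4 = 292. TC = 398 + 100 = 498. Profit = 292 − 498 = -$206.
That loss of $206 beats the $398 the firm would lose by shutting down; producing recovers $192 of fixed cost.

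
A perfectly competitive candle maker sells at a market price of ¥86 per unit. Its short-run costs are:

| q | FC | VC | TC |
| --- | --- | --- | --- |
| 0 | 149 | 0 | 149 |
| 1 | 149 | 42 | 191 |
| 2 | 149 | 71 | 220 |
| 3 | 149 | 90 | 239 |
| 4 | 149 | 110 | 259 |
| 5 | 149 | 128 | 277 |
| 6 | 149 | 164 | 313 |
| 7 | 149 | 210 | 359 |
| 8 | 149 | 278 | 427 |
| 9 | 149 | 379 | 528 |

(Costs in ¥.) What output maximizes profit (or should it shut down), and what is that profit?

Tabulate TR − TC: q=0: -149; q=1: -105; q=2: -48; q=3: 19; q=4: 85; q=5: 153; q=6: 203; q=7: 243; q=8: 261; q=9: 246.
Profit is maximized at q = 8. AVC there is 278/8 = ¥34.75 ≤ P, so producing beats shutting down (which would give -¥149).

q = 8; profit = ¥261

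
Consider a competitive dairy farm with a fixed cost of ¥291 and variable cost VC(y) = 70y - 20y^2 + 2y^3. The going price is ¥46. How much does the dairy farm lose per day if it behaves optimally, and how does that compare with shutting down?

AVC = 70 - 20y + 2y^2; min AVC = ¥20 at y = 5. Since P = ¥46 ≥ min AVC, the firm produces.
MC = 70 - 40y + 6y^2. Setting P = MC and taking the root on the rising branch gives y* = 6.
TR = 46·6 = 276. TC = 291 + 132 = 423. Profit = 276 − 423 = -¥147.
That loss of ¥147 beats the ¥291 the firm would lose by shutting down; producing recovers ¥144 of fixed cost.

Profit = -¥147 at y = 6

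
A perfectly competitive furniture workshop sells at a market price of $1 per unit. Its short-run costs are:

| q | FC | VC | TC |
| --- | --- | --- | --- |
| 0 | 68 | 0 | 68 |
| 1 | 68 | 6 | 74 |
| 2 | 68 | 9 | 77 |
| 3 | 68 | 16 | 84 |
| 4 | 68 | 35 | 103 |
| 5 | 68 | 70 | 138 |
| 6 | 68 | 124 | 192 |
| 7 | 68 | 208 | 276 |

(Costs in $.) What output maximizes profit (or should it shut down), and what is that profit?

q = 0 (shut down); profit = -$68

Compute π = P·q − TC at each output: q=0: -68; q=1: -73; q=2: -75; q=3: -81; q=4: -99; q=5: -133; q=6: -186; q=7: -269.
Profit is highest at q = 0. Equivalently, the lowest AVC in the table is 9/2 ≈ $4.50 at q = 2, and P = $1 falls below it — price never covers variable cost, so the firm shuts down and loses only its fixed cost.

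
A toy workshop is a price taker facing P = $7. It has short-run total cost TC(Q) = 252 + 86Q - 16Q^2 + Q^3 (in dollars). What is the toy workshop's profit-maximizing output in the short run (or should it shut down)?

Shut down

Strip out fixed cost: VC = 86Q - 16Q^2 + Q^3. Then AVC = 86 - 16Q + Q^2 and MC = 86 - 32Q + 3Q^2.
AVC is minimized where dAVC/dQ = -16 + 2Q = 0, at Q = 8; min AVC = 86 - 16·8 + 8^2 = $22.
P = $7 lies below min AVC = $22; no output level covers variable cost.
Best response: produce nothing and absorb the $252 fixed cost.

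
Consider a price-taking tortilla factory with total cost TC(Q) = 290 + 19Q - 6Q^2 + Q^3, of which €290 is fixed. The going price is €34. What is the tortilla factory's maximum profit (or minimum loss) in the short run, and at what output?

Profit = -€190 at Q = 5

AVC = 19 - 6Q + Q^2; min AVC = €10 at Q = 3. Since P = €34 ≥ min AVC, the firm produces.
MC = 19 - 12Q + 3Q^2. Setting P = MC and taking the root on the rising branch gives Q* = 5.
TR = 34·5 = 170. TC = 290 + 70 = 360. Profit = 170 − 360 = -€190.
That loss of €190 beats the €290 the firm would lose by shutting down; producing recovers €100 of fixed cost.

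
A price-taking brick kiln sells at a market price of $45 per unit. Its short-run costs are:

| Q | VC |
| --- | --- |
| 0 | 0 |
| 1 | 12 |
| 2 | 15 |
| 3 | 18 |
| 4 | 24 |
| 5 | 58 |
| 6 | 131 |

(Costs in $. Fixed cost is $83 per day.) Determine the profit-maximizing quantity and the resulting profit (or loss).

Q = 5; profit = $84

Profit at each row (π = 45Q − TC): Q=0: -83; Q=1: -50; Q=2: -8; Q=3: 34; Q=4: 73; Q=5: 84; Q=6: 56.
Profit is maximized at Q = 5. AVC there is 58/5 = $11.60 ≤ P, so producing beats shutting down (which would give -$83).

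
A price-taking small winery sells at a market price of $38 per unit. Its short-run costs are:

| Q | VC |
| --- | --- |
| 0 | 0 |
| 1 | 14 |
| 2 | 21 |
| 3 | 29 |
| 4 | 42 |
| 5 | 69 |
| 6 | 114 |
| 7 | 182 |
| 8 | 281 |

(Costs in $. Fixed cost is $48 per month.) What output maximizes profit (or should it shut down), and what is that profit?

Profit at each row (π = 38Q − TC): Q=0: -48; Q=1: -24; Q=2: 7; Q=3: 37; Q=4: 62; Q=5: 73; Q=6: 66; Q=7: 36; Q=8: -25.
Profit is maximized at Q = 5. AVC there is 69/5 = $13.80 ≤ P, so producing beats shutting down (which would give -$48).

Q = 5; profit = $73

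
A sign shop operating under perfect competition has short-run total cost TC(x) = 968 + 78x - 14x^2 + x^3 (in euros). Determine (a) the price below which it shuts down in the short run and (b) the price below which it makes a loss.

AVC = 78 - 14x + x^2; minimized at x = 7, giving min AVC = €29. That is the shutdown price.
ATC = 968/x + 78 - 14x + x^2. Setting dATC/dx = −968/x^2 − 14 + 2x = 0 gives x = 11 (since 2·11^3 − 14·11^2 = 968).
min ATC = 968/11 + 78 − 14·11 + 11^2 = €133. That is the break-even price.
Between these two prices the firm operates at a loss; above €133 it earns a profit.

Shutdown price = €29; break-even price = €133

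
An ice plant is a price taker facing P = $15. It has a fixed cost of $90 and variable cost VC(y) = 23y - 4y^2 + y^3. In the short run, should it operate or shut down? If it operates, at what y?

Variable cost is VC = 23y - 4y^2 + y^3, so AVC = VC/y = 23 - 4y + y^2 and MC = dTC/dy = 23 - 8y + 3y^2.
AVC hits its minimum where MC = AVC, at y = 2, giving min AVC = 23 - 4·2 + 2^2 = $19.
P = $15 lies below min AVC = $19; no output level covers variable cost.
Best response: produce nothing and absorb the $90 fixed cost.

Shut down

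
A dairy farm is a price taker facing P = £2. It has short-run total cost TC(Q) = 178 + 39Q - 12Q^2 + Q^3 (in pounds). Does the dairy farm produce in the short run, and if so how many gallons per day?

Shut down

Variable cost is VC = 39Q - 12Q^2 + Q^3, so AVC = VC/Q = 39 - 12Q + Q^2 and MC = dTC/dQ = 39 - 24Q + 3Q^2.
AVC is minimized where dAVC/dQ = -12 + 2Q = 0, at Q = 6; min AVC = 39 - 12·6 + 6^2 = £3.
Since P = £2 < min AVC = £3, price fails to cover variable cost at any output.
Shutting down limits the loss to fixed cost, £178.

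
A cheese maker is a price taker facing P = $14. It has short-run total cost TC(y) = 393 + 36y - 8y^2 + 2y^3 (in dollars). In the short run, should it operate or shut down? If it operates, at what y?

Strip out fixed cost: VC = 36y - 8y^2 + 2y^3. Then AVC = 36 - 8y + 2y^2 and MC = 36 - 16y + 6y^2.
The AVC parabola has its vertex at y = 8/4 = 2, where AVC = 36 - 8·2 + 2·2^2 = $28.
With P < min AVC ($14 < $28), every unit sold adds to the loss.
Best response: produce nothing and absorb the $393 fixed cost.

Shut down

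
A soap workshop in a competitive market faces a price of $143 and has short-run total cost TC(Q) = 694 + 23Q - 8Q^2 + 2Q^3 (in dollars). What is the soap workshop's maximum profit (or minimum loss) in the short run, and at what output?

AVC = 23 - 8Q + 2Q^2 has its minimum $15 at Q = 2; price $143 clears that bar, so the firm operates.
With MC = 23 - 16Q + 6Q^2, P = MC on the upward-sloping part at Q* = 6.
TR = 143·6 = 858. TC = 694 + 282 = 976. Profit = 858 − 976 = -$118.
By producing, the firm covers all variable cost plus $576 of fixed cost; shutting down would lose the full $694.

Profit = -$118 at Q = 6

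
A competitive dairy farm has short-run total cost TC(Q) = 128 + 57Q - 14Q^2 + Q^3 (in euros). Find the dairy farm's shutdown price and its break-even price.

Shutdown price = €8; break-even price = €25

Shutdown price = min AVC. AVC = 57 - 14Q + Q^2, with vertex at Q = 7 and minimum €8.
ATC = 128/Q + 57 - 14Q + Q^2. Setting dATC/dQ = −128/Q^2 − 14 + 2Q = 0 gives Q = 8 (since 2·8^3 − 14·8^2 = 128).
min ATC = 128/8 + 57 − 14·8 + 8^2 = €25. That is the break-even price.
For €8 ≤ P < €25 the firm produces at a loss; below €8 it shuts down.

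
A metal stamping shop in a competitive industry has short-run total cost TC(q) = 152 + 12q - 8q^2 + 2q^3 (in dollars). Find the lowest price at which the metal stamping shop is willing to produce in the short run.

$4 per unit

Short-run supply begins at min AVC. From VC = 12q - 8q^2 + 2q^3, AVC = 12 - 8q + 2q^2.
At the minimum of AVC, MC = AVC. MC = 12 - 16q + 6q^2; setting MC = AVC gives 4q^2 - 8q = 0, so q = 2. min AVC = 4.
For P < $4 the firm produces nothing.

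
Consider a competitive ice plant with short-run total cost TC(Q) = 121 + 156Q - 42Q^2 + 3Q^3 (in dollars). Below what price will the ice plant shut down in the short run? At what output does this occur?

$9 per unit, at Q = 7

The shutdown price is the minimum of AVC. VC = 156Q - 42Q^2 + 3Q^3, so AVC = 156 - 42Q + 3Q^2.
dAVC/dQ = -42 + 6Q = 0 gives Q = 7. min AVC = 156 - 42·7 + 3·7^2 = 9.
For P < $9 the firm produces nothing.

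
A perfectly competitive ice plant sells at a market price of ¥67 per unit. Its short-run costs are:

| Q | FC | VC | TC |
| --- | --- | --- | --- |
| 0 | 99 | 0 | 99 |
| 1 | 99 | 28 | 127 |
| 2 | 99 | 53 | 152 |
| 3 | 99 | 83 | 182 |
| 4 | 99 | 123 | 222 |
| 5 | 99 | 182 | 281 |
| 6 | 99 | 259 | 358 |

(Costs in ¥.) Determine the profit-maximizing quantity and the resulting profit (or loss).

Profit at each row (π = 67Q − TC): Q=0: -99; Q=1: -60; Q=2: -18; Q=3: 19; Q=4: 46; Q=5: 54; Q=6: 44.
Profit is maximized at Q = 5. AVC there is 182/5 = ¥36.40 ≤ P, so producing beats shutting down (which would give -¥99).

Q = 5; profit = ¥54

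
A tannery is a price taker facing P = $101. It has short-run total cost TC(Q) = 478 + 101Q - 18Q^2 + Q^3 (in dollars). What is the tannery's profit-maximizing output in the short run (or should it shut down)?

Produce at Q = 12

Variable cost is VC = 101Q - 18Q^2 + Q^3, so AVC = VC/Q = 101 - 18Q + Q^2 and MC = dTC/dQ = 101 - 36Q + 3Q^2.
AVC is minimized where dAVC/dQ = -18 + 2Q = 0, at Q = 9; min AVC = 101 - 18·9 + 9^2 = $20.
Because $101 ≥ $20, revenue can cover variable cost; the firm operates.
Solving P = MC: -36Q + 3Q^2 = 0 ⇒ Q = 0 or 12. On the upward-sloping branch, Q* = 12.
Check: AVC at Q = 12 is $29 ≤ P, so revenue covers variable cost.
Profit = P·Q − TC = 101·12 − 826 = $386.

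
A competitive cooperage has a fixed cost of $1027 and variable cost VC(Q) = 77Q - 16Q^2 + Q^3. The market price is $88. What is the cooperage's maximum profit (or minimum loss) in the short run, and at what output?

Profit = -$301 at Q = 11

AVC = 77 - 16Q + Q^2; min AVC = $13 at Q = 8. Since P = $88 ≥ min AVC, the firm produces.
MC = 77 - 32Q + 3Q^2. Setting P = MC and taking the root on the rising branch gives Q* = 11.
TR = 88·11 = 968. TC = 1027 + 242 = 1269. Profit = 968 − 1269 = -$301.
By producing, the firm covers all variable cost plus $726 of fixed cost; shutting down would lose the full $1027.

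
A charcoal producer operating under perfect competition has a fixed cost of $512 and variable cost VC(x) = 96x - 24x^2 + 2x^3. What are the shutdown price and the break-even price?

Shutdown price = $24; break-even price = $96

Shutdown price = min AVC. AVC = 96 - 24x + 2x^2, with vertex at x = 6 and minimum $24.
ATC = 512/x + 96 - 24x + 2x^2. Setting dATC/dx = −512/x^2 − 24 + 4x = 0 gives x = 8 (since 4·8^3 − 24·8^2 = 512).
min ATC = 512/8 + 96 − 24·8 + 2·8^2 = $96. That is the break-even price.
Between these two prices the firm operates at a loss; above $96 it earns a profit.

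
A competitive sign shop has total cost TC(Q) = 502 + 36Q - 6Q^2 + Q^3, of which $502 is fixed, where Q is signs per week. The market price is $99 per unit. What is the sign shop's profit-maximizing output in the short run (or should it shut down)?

Strip out fixed cost: VC = 36Q - 6Q^2 + Q^3. Then AVC = 36 - 6Q + Q^2 and MC = 36 - 12Q + 3Q^2.
The AVC parabola has its vertex at Q = 6/2 = 3, where AVC = 36 - 6·3 + 3^2 = $27.
Since P = $99 ≥ min AVC = $27, price covers variable cost and the firm should produce.
P = MC gives -63 - 12Q + 3Q^2 = 0, with roots -3 and 7. Take the larger (rising MC): Q* = 7.
Check: AVC at Q = 7 is $43 ≤ P, so revenue covers variable cost.
Profit = P·Q − TC = 99·7 − 803 = -$110, a loss, but smaller than the $502 fixed cost the firm would lose by shutting down.

Produce at Q = 7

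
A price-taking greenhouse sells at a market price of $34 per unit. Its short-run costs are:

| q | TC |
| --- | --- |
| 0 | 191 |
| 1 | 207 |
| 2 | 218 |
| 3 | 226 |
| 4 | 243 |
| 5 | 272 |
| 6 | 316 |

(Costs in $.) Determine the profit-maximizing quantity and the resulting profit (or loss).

Profit at each row (π = 34q − TC): q=0: -191; q=1: -173; q=2: -150; q=3: -124; q=4: -107; q=5: -102; q=6: -112.
Profit is maximized at q = 5. AVC there is 81/5 = $16.20 ≤ P, so producing beats shutting down (which would give -$191).

q = 5; profit = -$102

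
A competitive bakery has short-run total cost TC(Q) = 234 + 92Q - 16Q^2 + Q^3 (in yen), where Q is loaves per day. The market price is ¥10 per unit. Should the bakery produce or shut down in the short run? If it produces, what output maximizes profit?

Shut down

Variable cost is VC = 92Q - 16Q^2 + Q^3, so AVC = VC/Q = 92 - 16Q + Q^2 and MC = dTC/dQ = 92 - 32Q + 3Q^2.
AVC is minimized where dAVC/dQ = -16 + 2Q = 0, at Q = 8; min AVC = 92 - 16·8 + 8^2 = ¥28.
Since P = ¥10 < min AVC = ¥28, price fails to cover variable cost at any output.
The firm minimizes its loss by shutting down and losing only its fixed cost of ¥234.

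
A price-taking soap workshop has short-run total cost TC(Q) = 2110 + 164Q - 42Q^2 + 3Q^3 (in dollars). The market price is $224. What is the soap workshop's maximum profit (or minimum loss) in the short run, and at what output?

Profit = -$310 at Q = 10

AVC = 164 - 42Q + 3Q^2 has its minimum $17 at Q = 7; price $224 clears that bar, so the firm operates.
With MC = 164 - 84Q + 9Q^2, P = MC on the upward-sloping part at Q* = 10.
TR = 224·10 = 2240. TC = 2110 + 440 = 2550. Profit = 2240 − 2550 = -$310.
That loss of $310 beats the $2110 the firm would lose by shutting down; producing recovers $1800 of fixed cost.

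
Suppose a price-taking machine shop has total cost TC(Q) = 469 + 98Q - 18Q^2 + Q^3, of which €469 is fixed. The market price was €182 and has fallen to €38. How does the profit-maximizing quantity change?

Output falls from 14 to 10

AVC = 98 - 18Q + Q^2, minimized at Q = 9 where min AVC = €17. MC = 98 - 36Q + 3Q^2.
At P = €182 ≥ min AVC, set P = MC on the rising branch: Q = 14.
At P = €38 ≥ min AVC, set P = MC: Q = 10. The firm stays open but cuts output.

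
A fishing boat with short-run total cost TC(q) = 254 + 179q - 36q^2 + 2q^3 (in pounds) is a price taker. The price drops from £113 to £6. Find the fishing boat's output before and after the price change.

Output falls from 11 to 0 (the firm shuts down)

MC = 179 - 72q + 6q^2; the shutdown threshold is min AVC = £17 (at q = 9).
With P = £113 above the shutdown price, P = MC gives q = 11.
At P = £6 < min AVC = £17, price no longer covers variable cost at any output, so the firm shuts down: q = 0.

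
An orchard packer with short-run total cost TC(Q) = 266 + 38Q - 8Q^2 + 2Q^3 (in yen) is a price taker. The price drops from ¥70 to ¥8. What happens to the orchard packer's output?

Output falls from 4 to 0 (the firm shuts down)

MC = 38 - 16Q + 6Q^2; the shutdown threshold is min AVC = ¥30 (at Q = 2).
At P = ¥70 ≥ min AVC, set P = MC on the rising branch: Q = 4.
At P = ¥8 < min AVC = ¥30, price no longer covers variable cost at any output, so the firm shuts down: Q = 0.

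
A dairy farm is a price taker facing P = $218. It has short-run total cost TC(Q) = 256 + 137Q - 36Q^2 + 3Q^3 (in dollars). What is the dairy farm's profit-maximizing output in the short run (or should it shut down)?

Produce at Q = 9

From TC, MC = TC'(Q) = 137 - 72Q + 9Q^2 and AVC = VC/Q = 137 - 36Q + 3Q^2.
AVC hits its minimum where MC = AVC, at Q = 6, giving min AVC = 137 - 36·6 + 3·6^2 = $29.
Since P = $218 ≥ min AVC = $29, price covers variable cost and the firm should produce.
Set P = MC: 218 = 137 - 72Q + 9Q^2 → -81 - 72Q + 9Q^2 = 0. The roots are Q = -1 and Q = 9; the profit-maximizing output is on the rising part of MC, so Q* = 9.
Check: AVC at Q = 9 is $56 ≤ P, so revenue covers variable cost.
Profit = P·Q − TC = 218·9 − 760 = $1202.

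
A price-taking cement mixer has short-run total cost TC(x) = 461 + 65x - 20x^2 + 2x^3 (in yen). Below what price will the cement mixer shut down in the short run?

¥15 per unit

The shutdown price is the minimum of AVC. VC = 65x - 20x^2 + 2x^3, so AVC = 65 - 20x + 2x^2.
At the minimum of AVC, MC = AVC. MC = 65 - 40x + 6x^2; setting MC = AVC gives 4x^2 - 20x = 0, so x = 5. min AVC = 15.
So the shutdown price is ¥15.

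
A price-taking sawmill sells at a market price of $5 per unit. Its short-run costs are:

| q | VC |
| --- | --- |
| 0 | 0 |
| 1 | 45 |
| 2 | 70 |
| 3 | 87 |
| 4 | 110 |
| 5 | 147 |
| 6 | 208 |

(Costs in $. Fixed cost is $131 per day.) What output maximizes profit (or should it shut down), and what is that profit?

q = 0 (shut down); profit = -$131

Profit at each row (π = 5q − TC): q=0: -131; q=1: -171; q=2: -191; q=3: -203; q=4: -221; q=5: -253; q=6: -309.
Profit is highest at q = 0. Equivalently, the lowest AVC in the table is 110/4 ≈ $27.50 at q = 4, and P = $5 falls below it — price never covers variable cost, so the firm shuts down and loses only its fixed cost.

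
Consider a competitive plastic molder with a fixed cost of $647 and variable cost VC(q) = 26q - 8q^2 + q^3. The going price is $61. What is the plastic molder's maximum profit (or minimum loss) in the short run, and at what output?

Profit = -$353 at q = 7

AVC = 26 - 8q + q^2 has its minimum $10 at q = 4; price $61 clears that bar, so the firm operates.
With MC = 26 - 16q + 3q^2, P = MC on the upward-sloping part at q* = 7.
TR = 61·7 = 427. TC = 647 + 133 = 780. Profit = 427 − 780 = -$353.
That loss of $353 beats the $647 the firm would lose by shutting down; producing recovers $294 of fixed cost.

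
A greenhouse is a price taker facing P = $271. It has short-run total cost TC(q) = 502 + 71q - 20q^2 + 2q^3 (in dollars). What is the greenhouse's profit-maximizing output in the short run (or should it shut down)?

Strip out fixed cost: VC = 71q - 20q^2 + 2q^3. Then AVC = 71 - 20q + 2q^2 and MC = 71 - 40q + 6q^2.
AVC hits its minimum where MC = AVC, at q = 5, giving min AVC = 71 - 20·5 + 2·5^2 = $21.
P = $271 exceeds min AVC = $21, so the firm stays open.
Set P = MC: 271 = 71 - 40q + 6q^2 → -200 - 40q + 6q^2 = 0. The roots are q = -10/3 and q = 10; the profit-maximizing output is on the rising part of MC, so q* = 10.
Check: AVC at q = 10 is $71 ≤ P, so revenue covers variable cost.
Profit = P·q − TC = 271·10 − 1212 = $1498.

Produce at q = 10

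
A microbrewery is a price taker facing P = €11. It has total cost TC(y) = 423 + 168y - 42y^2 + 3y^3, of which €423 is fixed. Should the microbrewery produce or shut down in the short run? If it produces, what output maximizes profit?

Shut down

From TC, MC = TC'(y) = 168 - 84y + 9y^2 and AVC = VC/y = 168 - 42y + 3y^2.
AVC hits its minimum where MC = AVC, at y = 7, giving min AVC = 168 - 42·7 + 3·7^2 = €21.
P = €11 lies below min AVC = €21; no output level covers variable cost.
The firm minimizes its loss by shutting down and losing only its fixed cost of €423.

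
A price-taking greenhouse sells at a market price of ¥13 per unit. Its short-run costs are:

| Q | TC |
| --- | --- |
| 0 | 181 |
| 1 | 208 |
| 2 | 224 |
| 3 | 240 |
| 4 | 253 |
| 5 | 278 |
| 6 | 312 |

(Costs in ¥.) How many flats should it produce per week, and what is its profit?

Q = 0 (shut down); profit = -¥181

Tabulate TR − TC: Q=0: -181; Q=1: -195; Q=2: -198; Q=3: -201; Q=4: -201; Q=5: -213; Q=6: -234.
Profit is highest at Q = 0. Equivalently, the lowest AVC in the table is 72/4 ≈ ¥18 at Q = 4, and P = ¥13 falls below it — price never covers variable cost, so the firm shuts down and loses only its fixed cost.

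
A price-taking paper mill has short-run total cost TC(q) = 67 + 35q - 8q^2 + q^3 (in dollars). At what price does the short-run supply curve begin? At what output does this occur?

$19 per unit, at q = 4

Short-run supply begins at min AVC. From VC = 35q - 8q^2 + q^3, AVC = 35 - 8q + q^2.
dAVC/dq = -8 + 2q = 0 gives q = 4. min AVC = 35 - 8·4 + 4^2 = 19.
So the shutdown price is $19.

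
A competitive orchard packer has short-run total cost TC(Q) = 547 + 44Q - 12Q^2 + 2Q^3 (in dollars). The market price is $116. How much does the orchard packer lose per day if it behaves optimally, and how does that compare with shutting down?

AVC = 44 - 12Q + 2Q^2 has its minimum $26 at Q = 3; price $116 clears that bar, so the firm operates.
MC = 44 - 24Q + 6Q^2. Setting P = MC and taking the root on the rising branch gives Q* = 6.
TR = 116·6 = 696. TC = 547 + 264 = 811. Profit = 696 − 811 = -$115.
That loss of $115 beats the $547 the firm would lose by shutting down; producing recovers $432 of fixed cost.

Profit = -$115 at Q = 6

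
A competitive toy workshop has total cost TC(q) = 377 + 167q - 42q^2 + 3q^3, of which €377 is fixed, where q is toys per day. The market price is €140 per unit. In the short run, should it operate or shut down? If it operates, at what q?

Strip out fixed cost: VC = 167q - 42q^2 + 3q^3. Then AVC = 167 - 42q + 3q^2 and MC = 167 - 84q + 9q^2.
AVC hits its minimum where MC = AVC, at q = 7, giving min AVC = 167 - 42·7 + 3·7^2 = €20.
Since P = €140 ≥ min AVC = €20, price covers variable cost and the firm should produce.
P = MC gives 27 - 84q + 9q^2 = 0, with roots 1/3 and 9. Take the larger (rising MC): q* = 9.
Check: AVC at q = 9 is €32 ≤ P, so revenue covers variable cost.
Profit = P·q − TC = 140·9 − 665 = €595.

Produce at q = 9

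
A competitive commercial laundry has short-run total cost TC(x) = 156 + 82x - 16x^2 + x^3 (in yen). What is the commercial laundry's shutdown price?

The firm shuts down when price falls below the minimum of average variable cost. AVC = VC/x = 82 - 16x + x^2.
dAVC/dx = -16 + 2x = 0 gives x = 8. min AVC = 82 - 16·8 + 8^2 = 18.
For P < ¥18 the firm produces nothing.

¥18 per unit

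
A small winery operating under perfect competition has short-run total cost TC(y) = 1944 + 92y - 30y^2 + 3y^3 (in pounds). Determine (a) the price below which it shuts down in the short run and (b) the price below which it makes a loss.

Shutdown price = min AVC. AVC = 92 - 30y + 3y^2, with vertex at y = 5 and minimum £17.
ATC = 1944/y + 92 - 30y + 3y^2. Setting dATC/dy = −1944/y^2 − 30 + 6y = 0 gives y = 9 (since 6·9^3 − 30·9^2 = 1944).
min ATC = 1944/9 + 92 − 30·9 + 3·9^2 = £281. That is the break-even price.
Between these two prices the firm operates at a loss; above £281 it earns a profit.

Shutdown price = £17; break-even price = £281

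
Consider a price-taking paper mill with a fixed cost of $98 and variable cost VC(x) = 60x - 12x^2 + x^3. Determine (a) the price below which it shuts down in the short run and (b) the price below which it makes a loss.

Shutdown price = $24; break-even price = $39

AVC = 60 - 12x + x^2; minimized at x = 6, giving min AVC = $24. That is the shutdown price.
ATC = 98/x + 60 - 12x + x^2. Setting dATC/dx = −98/x^2 − 12 + 2x = 0 gives x = 7 (since 2·7^3 − 12·7^2 = 98).
min ATC = 98/7 + 60 − 12·7 + 7^2 = $39. That is the break-even price.
Between these two prices the firm operates at a loss; above $39 it earns a profit.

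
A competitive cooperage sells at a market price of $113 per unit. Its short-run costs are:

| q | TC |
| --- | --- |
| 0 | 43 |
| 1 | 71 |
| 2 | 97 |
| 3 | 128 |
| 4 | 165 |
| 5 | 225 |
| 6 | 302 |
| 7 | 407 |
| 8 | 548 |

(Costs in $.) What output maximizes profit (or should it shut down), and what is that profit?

Tabulate TR − TC: q=0: -43; q=1: 42; q=2: 129; q=3: 211; q=4: 287; q=5: 340; q=6: 376; q=7: 384; q=8: 356.
Profit is maximized at q = 7. AVC there is 364/7 = $52 ≤ P, so producing beats shutting down (which would give -$43).

q = 7; profit = $384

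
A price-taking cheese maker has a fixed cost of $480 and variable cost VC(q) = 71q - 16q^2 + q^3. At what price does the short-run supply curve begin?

$7 per unit

The shutdown price is the minimum of AVC. VC = 71q - 16q^2 + q^3, so AVC = 71 - 16q + q^2.
At the minimum of AVC, MC = AVC. MC = 71 - 32q + 3q^2; setting MC = AVC gives 2q^2 - 16q = 0, so q = 8. min AVC = 7.
So the shutdown price is $7.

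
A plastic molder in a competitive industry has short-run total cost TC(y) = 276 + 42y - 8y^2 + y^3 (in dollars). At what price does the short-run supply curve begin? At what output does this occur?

Short-run supply begins at min AVC. From VC = 42y - 8y^2 + y^3, AVC = 42 - 8y + y^2.
At the minimum of AVC, MC = AVC. MC = 42 - 16y + 3y^2; setting MC = AVC gives 2y^2 - 8y = 0, so y = 4. min AVC = 26.
The firm shuts down for any P below $26.

$26 per unit, at y = 4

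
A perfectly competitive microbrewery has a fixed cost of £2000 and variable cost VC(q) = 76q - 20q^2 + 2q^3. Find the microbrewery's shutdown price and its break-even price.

AVC = 76 - 20q + 2q^2; minimized at q = 5, giving min AVC = £26. That is the shutdown price.
ATC = 2000/q + 76 - 20q + 2q^2. Setting dATC/dq = −2000/q^2 − 20 + 4q = 0 gives q = 10 (since 4·10^3 − 20·10^2 = 2000).
min ATC = 2000/10 + 76 − 20·10 + 2·10^2 = £276. That is the break-even price.
Between these two prices the firm operates at a loss; above £276 it earns a profit.

Shutdown price = £26; break-even price = £276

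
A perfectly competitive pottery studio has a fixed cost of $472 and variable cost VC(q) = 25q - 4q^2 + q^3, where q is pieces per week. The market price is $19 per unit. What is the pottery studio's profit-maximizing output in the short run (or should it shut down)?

Shut down

From TC, MC = TC'(q) = 25 - 8q + 3q^2 and AVC = VC/q = 25 - 4q + q^2.
AVC is minimized where dAVC/dq = -4 + 2q = 0, at q = 2; min AVC = 25 - 4·2 + 2^2 = $21.
With P < min AVC ($19 < $21), every unit sold adds to the loss.
Best response: produce nothing and absorb the $472 fixed cost.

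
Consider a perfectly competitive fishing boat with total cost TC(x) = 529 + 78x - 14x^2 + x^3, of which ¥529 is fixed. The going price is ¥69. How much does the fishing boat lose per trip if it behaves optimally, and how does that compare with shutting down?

AVC = 78 - 14x + x^2 has its minimum ¥29 at x = 7; price ¥69 clears that bar, so the firm operates.
With MC = 78 - 28x + 3x^2, P = MC on the upward-sloping part at x* = 9.
TR = 69·9 = 621. TC = 529 + 297 = 826. Profit = 621 − 826 = -¥205.
By producing, the firm covers all variable cost plus ¥324 of fixed cost; shutting down would lose the full ¥529.

Profit = -¥205 at x = 9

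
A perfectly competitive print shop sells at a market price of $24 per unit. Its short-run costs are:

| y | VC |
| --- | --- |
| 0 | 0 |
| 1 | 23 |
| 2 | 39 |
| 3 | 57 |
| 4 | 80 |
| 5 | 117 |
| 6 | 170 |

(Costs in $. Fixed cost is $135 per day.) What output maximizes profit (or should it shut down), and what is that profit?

y = 4; profit = -$119

Tabulate TR − TC: y=0: -135; y=1: -134; y=2: -126; y=3: -120; y=4: -119; y=5: -132; y=6: -161.
Profit is maximized at y = 4. AVC there is 80/4 = $20 ≤ P, so producing beats shutting down (which would give -$135).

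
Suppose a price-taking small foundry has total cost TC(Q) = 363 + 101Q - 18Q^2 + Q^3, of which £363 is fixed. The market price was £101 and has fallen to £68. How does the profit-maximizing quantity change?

AVC = 101 - 18Q + Q^2, minimized at Q = 9 where min AVC = £20. MC = 101 - 36Q + 3Q^2.
With P = £101 above the shutdown price, P = MC gives Q = 12.
At P = £68 ≥ min AVC, set P = MC: Q = 11. The firm stays open but cuts output.

Output falls from 12 to 11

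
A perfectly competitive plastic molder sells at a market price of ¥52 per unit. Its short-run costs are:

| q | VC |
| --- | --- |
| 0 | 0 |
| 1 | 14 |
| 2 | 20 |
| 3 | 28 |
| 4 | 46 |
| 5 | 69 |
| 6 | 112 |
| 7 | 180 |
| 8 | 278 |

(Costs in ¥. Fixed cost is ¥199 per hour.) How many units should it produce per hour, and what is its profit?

Compute π = P·q − TC at each output: q=0: -199; q=1: -161; q=2: -115; q=3: -71; q=4: -37; q=5: -8; q=6: 1; q=7: -15; q=8: -61.
Profit is maximized at q = 6. AVC there is 112/6 = ¥18.67 ≤ P, so producing beats shutting down (which would give -¥199).

q = 6; profit = ¥1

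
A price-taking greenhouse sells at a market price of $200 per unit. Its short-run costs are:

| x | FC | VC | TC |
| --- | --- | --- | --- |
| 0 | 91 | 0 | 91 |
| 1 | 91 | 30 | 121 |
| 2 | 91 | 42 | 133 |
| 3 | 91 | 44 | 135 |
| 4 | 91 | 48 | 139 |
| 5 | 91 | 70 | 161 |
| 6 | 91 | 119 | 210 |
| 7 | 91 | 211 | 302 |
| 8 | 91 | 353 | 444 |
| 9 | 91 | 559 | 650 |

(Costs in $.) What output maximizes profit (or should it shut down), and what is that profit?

Profit at each row (π = 200x − TC): x=0: -91; x=1: 79; x=2: 267; x=3: 465; x=4: 661; x=5: 839; x=6: 990; x=7: 1098; x=8: 1156; x=9: 1150.
Profit is maximized at x = 8. AVC there is 353/8 = $44.12 ≤ P, so producing beats shutting down (which would give -$91).

x = 8; profit = $1156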